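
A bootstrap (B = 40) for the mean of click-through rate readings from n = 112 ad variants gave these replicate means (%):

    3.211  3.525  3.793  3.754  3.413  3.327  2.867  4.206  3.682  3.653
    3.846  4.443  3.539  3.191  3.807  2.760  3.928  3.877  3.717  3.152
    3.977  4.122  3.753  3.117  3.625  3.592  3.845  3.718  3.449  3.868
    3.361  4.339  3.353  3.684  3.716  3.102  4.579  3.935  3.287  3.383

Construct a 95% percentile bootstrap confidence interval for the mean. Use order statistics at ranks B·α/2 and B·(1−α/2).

(2.760, 4.443)

Sorted replicates: 2.760, 2.867, 3.102, 3.117, 3.152, 3.191, 3.211, 3.287, 3.327, 3.353, 3.361, 3.383, 3.413, 3.449, 3.525, 3.539, 3.592, 3.625, 3.653, 3.682, 3.684, 3.716, 3.717, 3.718, 3.753, 3.754, 3.793, 3.807, 3.845, 3.846, 3.868, 3.877, 3.928, 3.935, 3.977, 4.122, 4.206, 4.339, 4.443, 4.579
α = 0.05; lower rank = 40 × 0.025 = 1; upper rank = 40 × 0.975 = 39.
The 1st smallest replicate is 2.760; the 39th is 4.443.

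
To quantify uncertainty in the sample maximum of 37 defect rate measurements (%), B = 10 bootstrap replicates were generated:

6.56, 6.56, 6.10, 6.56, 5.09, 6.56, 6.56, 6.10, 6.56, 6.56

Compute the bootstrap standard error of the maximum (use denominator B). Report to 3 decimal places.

Bootstrap SE is the standard deviation of the 10 replicate maximums.
Mean of replicates: (6.56 + 6.56 + 6.10 + 6.56 + 5.09 + 6.56 + 6.56 + 6.10 + 6.56 + 6.56) / 10 = 63.2100 / 10 = 6.3210
Sum of squared deviations: (+0.2390)² + (+0.2390)² + (−0.2210)² + (+0.2390)² + (−1.2310)² + (+0.2390)² + (+0.2390)² + (−0.2210)² + (+0.2390)² + (+0.2390)² = 2.0129
Variance = 2.0129 / 10 = 0.2013
SE* = √0.2013

SE* = 0.449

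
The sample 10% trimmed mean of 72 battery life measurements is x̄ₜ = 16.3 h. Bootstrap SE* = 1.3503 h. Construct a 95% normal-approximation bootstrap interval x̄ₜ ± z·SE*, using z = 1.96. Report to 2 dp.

Margin = 1.96 × 1.3503 = 2.647
Interval: 16.3 ± 2.647

(13.65, 18.95)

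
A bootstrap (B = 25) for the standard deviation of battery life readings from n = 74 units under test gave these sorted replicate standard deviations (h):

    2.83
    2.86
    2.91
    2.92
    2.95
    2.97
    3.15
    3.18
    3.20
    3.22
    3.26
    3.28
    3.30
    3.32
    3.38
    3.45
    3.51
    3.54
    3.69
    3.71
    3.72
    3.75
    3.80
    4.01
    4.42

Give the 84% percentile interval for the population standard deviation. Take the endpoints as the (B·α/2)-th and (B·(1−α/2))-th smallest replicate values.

(2.86, 3.80)

α = 0.16; lower rank = 25 × 0.080 = 2; upper rank = 25 × 0.920 = 23.
The 2nd smallest replicate is 2.86; the 23rd is 3.80.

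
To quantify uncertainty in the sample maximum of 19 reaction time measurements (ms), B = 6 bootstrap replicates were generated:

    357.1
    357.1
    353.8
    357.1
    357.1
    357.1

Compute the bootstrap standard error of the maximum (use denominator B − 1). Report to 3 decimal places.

SE* = 1.347

Bootstrap SE is the standard deviation of the 6 replicate maximums.
Mean of replicates: (357.1 + 357.1 + 353.8 + 357.1 + 357.1 + 357.1) / 6 = 2139.3000 / 6 = 356.5500
Sum of squared deviations: (+0.5500)² + (+0.5500)² + (−2.7500)² + (+0.5500)² + (+0.5500)² + (+0.5500)² = 9.0750
Variance = 9.0750 / 5 = 1.8150
SE* = √1.8150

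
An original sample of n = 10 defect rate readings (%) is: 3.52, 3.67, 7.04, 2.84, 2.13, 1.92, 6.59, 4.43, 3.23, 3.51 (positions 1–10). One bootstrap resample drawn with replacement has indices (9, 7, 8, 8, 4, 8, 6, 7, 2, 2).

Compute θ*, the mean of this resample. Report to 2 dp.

θ* = 4.18

Resample values: 3.23, 6.59, 4.43, 4.43, 2.84, 4.43, 1.92, 6.59, 3.67, 3.67.
Mean = (3.23 + 6.59 + 4.43 + 4.43 + 2.84 + 4.43 + 1.92 + 6.59 + 3.67 + 3.67) / 10 = 41.800 / 10 = 4.18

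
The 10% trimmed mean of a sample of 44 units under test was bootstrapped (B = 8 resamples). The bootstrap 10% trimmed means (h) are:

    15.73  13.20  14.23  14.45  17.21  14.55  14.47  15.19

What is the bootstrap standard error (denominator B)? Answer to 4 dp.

SE* = 1.1155

Bootstrap SE is the standard deviation of the 8 replicate 10% trimmed means.
Mean of replicates: (15.73 + 13.20 + 14.23 + 14.45 + 17.21 + 14.55 + 14.47 + 15.19) / 8 = 119.03000 / 8 = 14.87875
Sum of squared deviations: (+0.85125)² + (−1.67875)² + (−0.64875)² + (−0.42875)² + (+2.33125)² + (−0.32875)² + (−0.40875)² + (+0.31125)² = 9.95429
Variance = 9.95429 / 8 = 1.24429
SE* = √1.24429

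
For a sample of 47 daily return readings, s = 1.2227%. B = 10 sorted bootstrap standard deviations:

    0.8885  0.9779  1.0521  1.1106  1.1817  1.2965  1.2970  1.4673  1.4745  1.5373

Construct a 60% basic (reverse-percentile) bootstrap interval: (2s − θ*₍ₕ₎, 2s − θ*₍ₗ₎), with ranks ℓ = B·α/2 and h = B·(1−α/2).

Percentile endpoints at ranks 2 and 8: θ*₍2₎ = 0.9779, θ*₍8₎ = 1.4673.
Basic interval reflects these around s:
  lower = 2 × 1.2227 − 1.4673 = 0.9781
  upper = 2 × 1.2227 − 0.9779 = 1.4675

(0.9781, 1.4675)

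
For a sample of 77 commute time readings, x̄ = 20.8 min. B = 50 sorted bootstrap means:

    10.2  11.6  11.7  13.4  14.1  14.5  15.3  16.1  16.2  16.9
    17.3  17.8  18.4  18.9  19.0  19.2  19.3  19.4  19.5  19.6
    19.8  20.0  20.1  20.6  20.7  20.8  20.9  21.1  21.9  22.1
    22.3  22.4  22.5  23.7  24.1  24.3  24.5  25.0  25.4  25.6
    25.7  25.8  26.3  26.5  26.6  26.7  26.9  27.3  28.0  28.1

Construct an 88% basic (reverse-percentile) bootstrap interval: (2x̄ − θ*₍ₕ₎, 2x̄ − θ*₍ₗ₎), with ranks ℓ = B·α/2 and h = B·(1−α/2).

(14.7, 29.9)

Percentile endpoints at ranks 3 and 47: θ*₍3₎ = 11.7, θ*₍47₎ = 26.9.
Basic interval reflects these around x̄:
  lower = 2 × 20.8 − 26.9 = 14.7
  upper = 2 × 20.8 − 11.7 = 29.9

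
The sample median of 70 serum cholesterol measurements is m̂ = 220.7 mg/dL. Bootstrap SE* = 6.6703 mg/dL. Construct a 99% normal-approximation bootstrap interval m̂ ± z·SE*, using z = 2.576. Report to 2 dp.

Margin = 2.576 × 6.6703 = 17.183
Interval: 220.7 ± 17.183

(203.52, 237.88)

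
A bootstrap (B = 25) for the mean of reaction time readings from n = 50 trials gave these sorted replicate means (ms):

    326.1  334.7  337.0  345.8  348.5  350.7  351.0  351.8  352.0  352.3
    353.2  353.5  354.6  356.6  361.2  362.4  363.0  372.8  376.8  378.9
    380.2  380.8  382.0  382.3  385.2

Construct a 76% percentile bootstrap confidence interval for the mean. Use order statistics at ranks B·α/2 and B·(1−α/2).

(337.0, 380.8)

α = 0.24; lower rank = 25 × 0.120 = 3; upper rank = 25 × 0.880 = 22.
The 3rd smallest replicate is 337.0; the 22nd is 380.8.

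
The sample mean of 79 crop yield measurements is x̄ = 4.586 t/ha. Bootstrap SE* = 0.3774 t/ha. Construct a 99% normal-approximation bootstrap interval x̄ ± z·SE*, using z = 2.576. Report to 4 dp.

Margin = 2.576 × 0.3774 = 0.97218
Interval: 4.586 ± 0.97218

(3.6138, 5.5582)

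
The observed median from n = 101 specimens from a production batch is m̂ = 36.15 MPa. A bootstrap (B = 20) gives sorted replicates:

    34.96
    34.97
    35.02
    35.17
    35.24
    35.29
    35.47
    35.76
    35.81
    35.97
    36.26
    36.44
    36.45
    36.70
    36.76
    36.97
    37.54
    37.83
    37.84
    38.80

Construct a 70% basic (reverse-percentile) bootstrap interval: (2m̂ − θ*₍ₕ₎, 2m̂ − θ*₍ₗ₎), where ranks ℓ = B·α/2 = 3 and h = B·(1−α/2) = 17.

Percentile endpoints at ranks 3 and 17: θ*₍3₎ = 35.02, θ*₍17₎ = 37.54.
Basic interval reflects these around m̂:
  lower = 2 × 36.15 − 37.54 = 34.76
  upper = 2 × 36.15 − 35.02 = 37.28

(34.76, 37.28)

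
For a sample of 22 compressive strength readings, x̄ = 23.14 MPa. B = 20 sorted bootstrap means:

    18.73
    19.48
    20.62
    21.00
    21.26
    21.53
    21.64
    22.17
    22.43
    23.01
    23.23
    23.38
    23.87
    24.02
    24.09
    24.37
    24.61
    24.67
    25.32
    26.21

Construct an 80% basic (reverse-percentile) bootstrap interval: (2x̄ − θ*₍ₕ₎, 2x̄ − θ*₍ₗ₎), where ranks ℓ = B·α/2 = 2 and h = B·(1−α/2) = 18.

(21.61, 26.80)

Percentile endpoints at ranks 2 and 18: θ*₍2₎ = 19.48, θ*₍18₎ = 24.67.
Basic interval reflects these around x̄:
  lower = 2 × 23.14 − 24.67 = 21.61
  upper = 2 × 23.14 − 19.48 = 26.80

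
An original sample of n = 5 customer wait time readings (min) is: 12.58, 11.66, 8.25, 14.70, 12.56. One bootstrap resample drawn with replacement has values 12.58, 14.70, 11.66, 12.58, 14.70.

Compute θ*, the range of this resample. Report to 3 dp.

Range = 14.70 − 11.66 = 3.040

θ* = 3.040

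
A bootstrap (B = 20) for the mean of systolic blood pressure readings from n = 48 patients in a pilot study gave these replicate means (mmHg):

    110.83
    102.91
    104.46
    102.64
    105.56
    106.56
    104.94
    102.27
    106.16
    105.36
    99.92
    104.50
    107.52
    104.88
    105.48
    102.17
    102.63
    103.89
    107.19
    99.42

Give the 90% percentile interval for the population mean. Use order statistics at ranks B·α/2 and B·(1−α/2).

Sorted replicates: 99.42, 99.92, 102.17, 102.27, 102.63, 102.64, 102.91, 103.89, 104.46, 104.50, 104.88, 104.94, 105.36, 105.48, 105.56, 106.16, 106.56, 107.19, 107.52, 110.83
α = 0.10; lower rank = 20 × 0.050 = 1; upper rank = 20 × 0.950 = 19.
The 1st smallest replicate is 99.42; the 19th is 107.52.

(99.42, 107.52)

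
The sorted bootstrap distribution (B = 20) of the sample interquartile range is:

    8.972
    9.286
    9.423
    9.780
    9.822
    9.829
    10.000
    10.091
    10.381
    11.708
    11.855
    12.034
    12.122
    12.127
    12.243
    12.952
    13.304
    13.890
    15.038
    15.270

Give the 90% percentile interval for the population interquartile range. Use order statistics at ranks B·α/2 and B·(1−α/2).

(8.972, 15.038)

α = 0.10; lower rank = 20 × 0.050 = 1; upper rank = 20 × 0.950 = 19.
The 1st smallest replicate is 8.972; the 19th is 15.038.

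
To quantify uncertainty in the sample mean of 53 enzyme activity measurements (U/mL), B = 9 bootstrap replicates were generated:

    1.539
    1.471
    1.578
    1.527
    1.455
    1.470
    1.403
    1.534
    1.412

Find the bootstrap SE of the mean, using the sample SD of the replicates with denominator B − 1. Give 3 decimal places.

Bootstrap SE is the standard deviation of the 9 replicate means.
Mean of replicates: (1.539 + 1.471 + 1.578 + 1.527 + 1.455 + 1.470 + 1.403 + 1.534 + 1.412) / 9 = 13.3890 / 9 = 1.4877
Sum of squared deviations: (+0.0513)² + (−0.0167)² + (+0.0903)² + (+0.0393)² + (−0.0327)² + (−0.0177)² + (−0.0847)² + (+0.0463)² + (−0.0757)² = 0.0290
Variance = 0.0290 / 8 = 0.0036
SE* = √0.0036

SE* = 0.060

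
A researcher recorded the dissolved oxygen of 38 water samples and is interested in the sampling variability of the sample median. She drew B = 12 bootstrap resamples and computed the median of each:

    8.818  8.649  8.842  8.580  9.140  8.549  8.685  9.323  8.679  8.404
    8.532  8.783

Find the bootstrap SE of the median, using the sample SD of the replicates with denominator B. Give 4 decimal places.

Bootstrap SE is the standard deviation of the 12 replicate medians.
Mean of replicates: (8.818 + 8.649 + 8.842 + 8.580 + 9.140 + 8.549 + 8.685 + 9.323 + 8.679 + 8.404 + 8.532 + 8.783) / 12 = 104.98400 / 12 = 8.74867
Sum of squared deviations: (+0.06933)² + (−0.09967)² + (+0.09333)² + (−0.16867)² + (+0.39133)² + (−0.19967)² + (−0.06367)² + (+0.57433)² + (−0.06967)² + (−0.34467)² + (−0.21667)² + (+0.03433)² = 0.75059
Variance = 0.75059 / 12 = 0.06255
SE* = √0.06255

SE* = 0.2501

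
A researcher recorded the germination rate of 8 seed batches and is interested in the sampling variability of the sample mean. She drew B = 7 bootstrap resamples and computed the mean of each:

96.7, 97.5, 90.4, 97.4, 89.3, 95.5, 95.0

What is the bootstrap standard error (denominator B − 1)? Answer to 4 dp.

SE* = 3.3501

Bootstrap SE is the standard deviation of the 7 replicate means.
Mean of replicates: (96.7 + 97.5 + 90.4 + 97.4 + 89.3 + 95.5 + 95.0) / 7 = 661.80000 / 7 = 94.54286
Sum of squared deviations: (+2.15714)² + (+2.95714)² + (−4.14286)² + (+2.85714)² + (−5.24286)² + (+0.95714)² + (+0.45714)² = 67.33714
Variance = 67.33714 / 6 = 11.22286
SE* = √11.22286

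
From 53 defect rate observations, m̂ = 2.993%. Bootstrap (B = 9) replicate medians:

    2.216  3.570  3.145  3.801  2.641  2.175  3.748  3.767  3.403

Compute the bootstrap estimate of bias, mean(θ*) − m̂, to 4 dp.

mean(θ*) = (2.216 + 3.570 + 3.145 + 3.801 + 2.641 + 2.175 + 3.748 + 3.767 + 3.403) / 9 = 3.16289
bias = 3.16289 − 2.993

bias = +0.1699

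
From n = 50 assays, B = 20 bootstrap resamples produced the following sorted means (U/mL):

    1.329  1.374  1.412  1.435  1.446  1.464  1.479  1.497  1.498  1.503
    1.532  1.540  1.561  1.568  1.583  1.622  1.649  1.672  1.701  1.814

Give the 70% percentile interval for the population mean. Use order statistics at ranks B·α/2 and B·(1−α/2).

α = 0.30; lower rank = 20 × 0.150 = 3; upper rank = 20 × 0.850 = 17.
The 3rd smallest replicate is 1.412; the 17th is 1.649.

(1.412, 1.649)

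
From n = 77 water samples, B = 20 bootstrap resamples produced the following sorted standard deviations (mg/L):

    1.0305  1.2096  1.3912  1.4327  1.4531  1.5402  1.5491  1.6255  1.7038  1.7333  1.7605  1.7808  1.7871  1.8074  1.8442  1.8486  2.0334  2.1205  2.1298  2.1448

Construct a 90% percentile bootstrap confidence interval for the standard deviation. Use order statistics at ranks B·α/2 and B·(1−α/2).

(1.0305, 2.1298)

α = 0.10; lower rank = 20 × 0.050 = 1; upper rank = 20 × 0.950 = 19.
The 1st smallest replicate is 1.0305; the 19th is 2.1298.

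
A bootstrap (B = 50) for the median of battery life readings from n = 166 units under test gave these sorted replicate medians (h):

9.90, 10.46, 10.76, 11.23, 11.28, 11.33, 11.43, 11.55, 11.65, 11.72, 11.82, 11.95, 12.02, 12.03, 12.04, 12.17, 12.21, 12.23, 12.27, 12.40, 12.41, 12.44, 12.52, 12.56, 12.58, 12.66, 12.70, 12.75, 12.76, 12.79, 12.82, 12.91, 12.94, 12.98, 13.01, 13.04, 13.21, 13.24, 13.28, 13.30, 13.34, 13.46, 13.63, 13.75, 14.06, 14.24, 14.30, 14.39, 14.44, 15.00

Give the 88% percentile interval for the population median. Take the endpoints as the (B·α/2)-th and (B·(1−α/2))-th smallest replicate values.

(10.76, 14.30)

α = 0.12; lower rank = 50 × 0.060 = 3; upper rank = 50 × 0.940 = 47.
The 3rd smallest replicate is 10.76; the 47th is 14.30.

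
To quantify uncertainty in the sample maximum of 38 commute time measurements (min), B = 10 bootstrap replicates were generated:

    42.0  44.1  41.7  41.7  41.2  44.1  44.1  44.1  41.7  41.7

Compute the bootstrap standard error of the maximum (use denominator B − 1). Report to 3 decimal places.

Bootstrap SE is the standard deviation of the 10 replicate maximums.
Mean of replicates: (42.0 + 44.1 + 41.7 + 41.7 + 41.2 + 44.1 + 44.1 + 44.1 + 41.7 + 41.7) / 10 = 426.4000 / 10 = 42.6400
Sum of squared deviations: (−0.6400)² + (+1.4600)² + (−0.9400)² + (−0.9400)² + (−1.4400)² + (+1.4600)² + (+1.4600)² + (+1.4600)² + (−0.9400)² + (−0.9400)² = 14.5440
Variance = 14.5440 / 9 = 1.6160
SE* = √1.6160

SE* = 1.271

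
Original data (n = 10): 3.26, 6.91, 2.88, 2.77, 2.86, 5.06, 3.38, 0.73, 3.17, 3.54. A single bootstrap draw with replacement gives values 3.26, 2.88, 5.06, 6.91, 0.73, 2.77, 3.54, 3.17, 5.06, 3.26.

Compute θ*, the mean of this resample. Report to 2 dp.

Mean = (3.26 + 2.88 + 5.06 + 6.91 + 0.73 + 2.77 + 3.54 + 3.17 + 5.06 + 3.26) / 10 = 36.640 / 10 = 3.66

θ* = 3.66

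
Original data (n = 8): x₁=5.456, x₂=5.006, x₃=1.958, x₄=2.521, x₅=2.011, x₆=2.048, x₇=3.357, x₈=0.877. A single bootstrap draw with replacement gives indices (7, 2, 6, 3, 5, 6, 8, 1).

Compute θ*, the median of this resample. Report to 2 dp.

Resample values: 3.357, 5.006, 2.048, 1.958, 2.011, 2.048, 0.877, 5.456.
Sorted: 0.877, 1.958, 2.011, 2.048, 2.048, 3.357, 5.006, 5.456
Median = average of the two middle values = 2.05

θ* = 2.05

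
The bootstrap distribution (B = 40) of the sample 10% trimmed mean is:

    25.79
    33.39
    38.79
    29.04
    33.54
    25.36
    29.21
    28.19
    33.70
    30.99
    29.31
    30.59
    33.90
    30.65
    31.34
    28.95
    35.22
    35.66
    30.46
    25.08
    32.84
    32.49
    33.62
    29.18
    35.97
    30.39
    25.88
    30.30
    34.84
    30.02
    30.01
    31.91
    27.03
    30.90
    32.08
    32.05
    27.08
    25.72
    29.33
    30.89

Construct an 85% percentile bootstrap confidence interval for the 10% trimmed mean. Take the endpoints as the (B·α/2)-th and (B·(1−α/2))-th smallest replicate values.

Sorted replicates: 25.08, 25.36, 25.72, 25.79, 25.88, 27.03, 27.08, 28.19, 28.95, 29.04, 29.18, 29.21, 29.31, 29.33, 30.01, 30.02, 30.30, 30.39, 30.46, 30.59, 30.65, 30.89, 30.90, 30.99, 31.34, 31.91, 32.05, 32.08, 32.49, 32.84, 33.39, 33.54, 33.62, 33.70, 33.90, 34.84, 35.22, 35.66, 35.97, 38.79
α = 0.15; lower rank = 40 × 0.075 = 3; upper rank = 40 × 0.925 = 37.
The 3rd smallest replicate is 25.72; the 37th is 35.22.

(25.72, 35.22)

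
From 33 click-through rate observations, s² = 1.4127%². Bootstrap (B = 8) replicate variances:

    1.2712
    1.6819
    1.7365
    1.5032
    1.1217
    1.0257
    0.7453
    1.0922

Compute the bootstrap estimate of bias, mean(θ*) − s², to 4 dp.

bias = −0.1405

mean(θ*) = (1.2712 + 1.6819 + 1.7365 + 1.5032 + 1.1217 + 1.0257 + 0.7453 + 1.0922) / 8 = 1.27221
bias = 1.27221 − 1.4127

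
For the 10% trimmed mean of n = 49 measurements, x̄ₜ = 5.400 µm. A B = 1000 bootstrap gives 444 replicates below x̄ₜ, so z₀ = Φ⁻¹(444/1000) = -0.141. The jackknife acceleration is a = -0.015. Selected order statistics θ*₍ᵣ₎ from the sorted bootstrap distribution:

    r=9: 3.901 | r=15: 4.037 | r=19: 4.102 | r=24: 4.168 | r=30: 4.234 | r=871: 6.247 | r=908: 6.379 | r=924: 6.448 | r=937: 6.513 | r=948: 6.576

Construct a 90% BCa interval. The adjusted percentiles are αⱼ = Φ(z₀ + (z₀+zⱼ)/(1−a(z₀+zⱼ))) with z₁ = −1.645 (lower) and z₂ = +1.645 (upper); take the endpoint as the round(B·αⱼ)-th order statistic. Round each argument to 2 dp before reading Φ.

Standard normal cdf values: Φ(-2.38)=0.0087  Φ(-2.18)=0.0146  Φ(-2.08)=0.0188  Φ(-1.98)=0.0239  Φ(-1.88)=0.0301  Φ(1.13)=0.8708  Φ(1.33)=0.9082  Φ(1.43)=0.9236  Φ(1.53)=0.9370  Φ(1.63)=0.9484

(4.168, 6.379)

Lower: z₀ + z₁ = -0.141 + (-1.645) = -1.786; 1 − a(z₀+z₁) = 1 − (-0.015)(-1.786) = 0.9732; argument = -0.141 + (-1.786)/0.9732 = -1.9762 → -1.98.
α₁ = Φ(-1.98) = 0.0239; rank = round(1000 × 0.0239) = 24; θ*₍24₎ = 4.168.
Upper: z₀ + z₂ = 1.504; 1 − a(z₀+z₂) = 1.0226; argument = 1.3298 → 1.33; α₂ = 0.9082; rank = 908; θ*₍908₎ = 6.379.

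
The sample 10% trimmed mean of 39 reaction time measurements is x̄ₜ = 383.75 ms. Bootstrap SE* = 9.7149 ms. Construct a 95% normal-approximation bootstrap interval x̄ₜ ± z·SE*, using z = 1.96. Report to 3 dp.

Margin = 1.96 × 9.7149 = 19.0412
Interval: 383.75 ± 19.0412

(364.709, 402.791)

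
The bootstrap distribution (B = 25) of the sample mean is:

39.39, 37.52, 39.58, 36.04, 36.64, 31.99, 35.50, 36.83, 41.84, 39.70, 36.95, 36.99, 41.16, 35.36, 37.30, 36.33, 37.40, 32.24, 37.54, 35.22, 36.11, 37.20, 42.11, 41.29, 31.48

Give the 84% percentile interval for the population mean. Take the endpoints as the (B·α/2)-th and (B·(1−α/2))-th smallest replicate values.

Sorted replicates: 31.48, 31.99, 32.24, 35.22, 35.36, 35.50, 36.04, 36.11, 36.33, 36.64, 36.83, 36.95, 36.99, 37.20, 37.30, 37.40, 37.52, 37.54, 39.39, 39.58, 39.70, 41.16, 41.29, 41.84, 42.11
α = 0.16; lower rank = 25 × 0.080 = 2; upper rank = 25 × 0.920 = 23.
The 2nd smallest replicate is 31.99; the 23rd is 41.29.

(31.99, 41.29)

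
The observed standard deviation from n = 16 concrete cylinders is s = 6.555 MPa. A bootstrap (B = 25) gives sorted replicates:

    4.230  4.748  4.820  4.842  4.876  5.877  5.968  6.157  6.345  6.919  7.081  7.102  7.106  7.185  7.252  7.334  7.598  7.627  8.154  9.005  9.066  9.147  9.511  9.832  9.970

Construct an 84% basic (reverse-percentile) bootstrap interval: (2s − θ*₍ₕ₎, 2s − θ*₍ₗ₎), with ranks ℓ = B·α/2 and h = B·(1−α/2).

Percentile endpoints at ranks 2 and 23: θ*₍2₎ = 4.748, θ*₍23₎ = 9.511.
Basic interval reflects these around s:
  lower = 2 × 6.555 − 9.511 = 3.599
  upper = 2 × 6.555 − 4.748 = 8.362

(3.599, 8.362)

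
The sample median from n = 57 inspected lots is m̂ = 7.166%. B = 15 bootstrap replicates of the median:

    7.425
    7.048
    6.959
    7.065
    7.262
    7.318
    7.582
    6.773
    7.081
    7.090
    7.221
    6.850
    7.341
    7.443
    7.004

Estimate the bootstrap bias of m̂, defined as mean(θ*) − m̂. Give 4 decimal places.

mean(θ*) = (7.425 + 7.048 + 6.959 + 7.065 + 7.262 + 7.318 + 7.582 + 6.773 + 7.081 + 7.090 + 7.221 + 6.850 + 7.341 + 7.443 + 7.004) / 15 = 7.16413
bias = 7.16413 − 7.166

bias = −0.0019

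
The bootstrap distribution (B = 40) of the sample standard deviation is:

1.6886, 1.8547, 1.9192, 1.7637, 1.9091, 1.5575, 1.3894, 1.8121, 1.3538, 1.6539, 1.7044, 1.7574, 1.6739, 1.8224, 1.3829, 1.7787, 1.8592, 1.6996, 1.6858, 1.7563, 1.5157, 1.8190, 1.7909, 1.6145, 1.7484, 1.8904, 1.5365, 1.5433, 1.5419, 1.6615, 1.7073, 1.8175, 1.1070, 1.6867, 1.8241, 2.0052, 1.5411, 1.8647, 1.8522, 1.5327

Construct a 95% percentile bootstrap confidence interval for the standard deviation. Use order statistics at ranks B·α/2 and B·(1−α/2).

Sorted replicates: 1.1070, 1.3538, 1.3829, 1.3894, 1.5157, 1.5327, 1.5365, 1.5411, 1.5419, 1.5433, 1.5575, 1.6145, 1.6539, 1.6615, 1.6739, 1.6858, 1.6867, 1.6886, 1.6996, 1.7044, 1.7073, 1.7484, 1.7563, 1.7574, 1.7637, 1.7787, 1.7909, 1.8121, 1.8175, 1.8190, 1.8224, 1.8241, 1.8522, 1.8547, 1.8592, 1.8647, 1.8904, 1.9091, 1.9192, 2.0052
α = 0.05; lower rank = 40 × 0.025 = 1; upper rank = 40 × 0.975 = 39.
The 1st smallest replicate is 1.1070; the 39th is 1.9192.

(1.1070, 1.9192)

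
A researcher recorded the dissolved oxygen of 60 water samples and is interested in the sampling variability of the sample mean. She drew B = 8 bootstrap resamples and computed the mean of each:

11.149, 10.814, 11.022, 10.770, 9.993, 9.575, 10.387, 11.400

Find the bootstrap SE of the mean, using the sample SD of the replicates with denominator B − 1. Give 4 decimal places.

SE* = 0.6149

Bootstrap SE is the standard deviation of the 8 replicate means.
Mean of replicates: (11.149 + 10.814 + 11.022 + 10.770 + 9.993 + 9.575 + 10.387 + 11.400) / 8 = 85.11000 / 8 = 10.63875
Sum of squared deviations: (+0.51025)² + (+0.17525)² + (+0.38325)² + (+0.13125)² + (−0.64575)² + (−1.06375)² + (−0.25175)² + (+0.76125)² = 2.64661
Variance = 2.64661 / 7 = 0.37809
SE* = √0.37809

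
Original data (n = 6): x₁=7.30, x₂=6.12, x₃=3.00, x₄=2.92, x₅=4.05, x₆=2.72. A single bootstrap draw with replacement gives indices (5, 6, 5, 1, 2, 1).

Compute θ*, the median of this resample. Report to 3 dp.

θ* = 5.085

Resample values: 4.05, 2.72, 4.05, 7.30, 6.12, 7.30.
Sorted: 2.72, 4.05, 4.05, 6.12, 7.30, 7.30
Median = average of the two middle values = 5.085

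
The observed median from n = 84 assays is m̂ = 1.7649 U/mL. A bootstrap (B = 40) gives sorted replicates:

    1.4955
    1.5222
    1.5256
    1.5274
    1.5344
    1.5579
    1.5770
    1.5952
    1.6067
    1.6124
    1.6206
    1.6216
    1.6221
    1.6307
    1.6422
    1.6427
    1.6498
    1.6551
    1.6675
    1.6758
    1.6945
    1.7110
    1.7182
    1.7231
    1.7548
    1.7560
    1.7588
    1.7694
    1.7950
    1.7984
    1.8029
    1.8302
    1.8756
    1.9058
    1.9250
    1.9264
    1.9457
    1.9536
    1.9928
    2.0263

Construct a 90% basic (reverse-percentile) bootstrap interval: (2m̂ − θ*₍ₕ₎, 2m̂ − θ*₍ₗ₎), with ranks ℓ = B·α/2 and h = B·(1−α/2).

(1.5762, 2.0076)

Percentile endpoints at ranks 2 and 38: θ*₍2₎ = 1.5222, θ*₍38₎ = 1.9536.
Basic interval reflects these around m̂:
  lower = 2 × 1.7649 − 1.9536 = 1.5762
  upper = 2 × 1.7649 − 1.5222 = 2.0076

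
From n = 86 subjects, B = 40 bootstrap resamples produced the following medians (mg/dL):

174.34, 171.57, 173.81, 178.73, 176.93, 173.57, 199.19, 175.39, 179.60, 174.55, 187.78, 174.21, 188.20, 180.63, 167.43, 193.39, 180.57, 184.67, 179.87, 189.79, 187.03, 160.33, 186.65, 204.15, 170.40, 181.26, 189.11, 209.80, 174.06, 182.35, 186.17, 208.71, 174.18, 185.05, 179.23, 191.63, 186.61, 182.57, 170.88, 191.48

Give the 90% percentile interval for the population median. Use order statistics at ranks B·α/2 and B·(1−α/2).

(167.43, 204.15)

Sorted replicates: 160.33, 167.43, 170.40, 170.88, 171.57, 173.57, 173.81, 174.06, 174.18, 174.21, 174.34, 174.55, 175.39, 176.93, 178.73, 179.23, 179.60, 179.87, 180.57, 180.63, 181.26, 182.35, 182.57, 184.67, 185.05, 186.17, 186.61, 186.65, 187.03, 187.78, 188.20, 189.11, 189.79, 191.48, 191.63, 193.39, 199.19, 204.15, 208.71, 209.80
α = 0.10; lower rank = 40 × 0.050 = 2; upper rank = 40 × 0.950 = 38.
The 2nd smallest replicate is 167.43; the 38th is 204.15.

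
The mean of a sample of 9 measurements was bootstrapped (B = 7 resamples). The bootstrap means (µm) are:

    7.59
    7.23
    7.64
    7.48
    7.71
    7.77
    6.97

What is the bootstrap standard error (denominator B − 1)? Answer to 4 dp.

Bootstrap SE is the standard deviation of the 7 replicate means.
Mean of replicates: (7.59 + 7.23 + 7.64 + 7.48 + 7.71 + 7.77 + 6.97) / 7 = 52.39000 / 7 = 7.48429
Sum of squared deviations: (+0.10571)² + (−0.25429)² + (+0.15571)² + (−0.00429)² + (+0.22571)² + (+0.28571)² + (−0.51429)² = 0.49717
Variance = 0.49717 / 6 = 0.08286
SE* = √0.08286

SE* = 0.2879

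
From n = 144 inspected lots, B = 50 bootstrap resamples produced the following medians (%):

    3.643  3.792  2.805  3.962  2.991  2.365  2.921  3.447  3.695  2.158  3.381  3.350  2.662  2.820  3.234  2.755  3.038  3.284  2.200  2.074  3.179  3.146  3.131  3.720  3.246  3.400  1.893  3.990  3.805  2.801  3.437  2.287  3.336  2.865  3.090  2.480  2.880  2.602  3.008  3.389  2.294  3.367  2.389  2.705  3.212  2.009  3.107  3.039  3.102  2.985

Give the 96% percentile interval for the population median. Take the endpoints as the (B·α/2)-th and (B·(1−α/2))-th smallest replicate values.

(1.893, 3.962)

Sorted replicates: 1.893, 2.009, 2.074, 2.158, 2.200, 2.287, 2.294, 2.365, 2.389, 2.480, 2.602, 2.662, 2.705, 2.755, 2.801, 2.805, 2.820, 2.865, 2.880, 2.921, 2.985, 2.991, 3.008, 3.038, 3.039, 3.090, 3.102, 3.107, 3.131, 3.146, 3.179, 3.212, 3.234, 3.246, 3.284, 3.336, 3.350, 3.367, 3.381, 3.389, 3.400, 3.437, 3.447, 3.643, 3.695, 3.720, 3.792, 3.805, 3.962, 3.990
α = 0.04; lower rank = 50 × 0.020 = 1; upper rank = 50 × 0.980 = 49.
The 1st smallest replicate is 1.893; the 49th is 3.962.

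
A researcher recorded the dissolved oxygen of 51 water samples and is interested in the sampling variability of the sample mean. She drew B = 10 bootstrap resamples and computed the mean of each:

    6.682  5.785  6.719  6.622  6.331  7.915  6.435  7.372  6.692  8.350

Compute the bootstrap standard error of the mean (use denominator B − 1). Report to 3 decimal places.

SE* = 0.770

Bootstrap SE is the standard deviation of the 10 replicate means.
Mean of replicates: (6.682 + 5.785 + 6.719 + 6.622 + 6.331 + 7.915 + 6.435 + 7.372 + 6.692 + 8.350) / 10 = 68.9030 / 10 = 6.8903
Sum of squared deviations: (−0.2083)² + (−1.1053)² + (−0.1713)² + (−0.2683)² + (−0.5593)² + (+1.0247)² + (−0.4553)² + (+0.4817)² + (−0.1983)² + (+1.4597)² = 5.3386
Variance = 5.3386 / 9 = 0.5932
SE* = √0.5932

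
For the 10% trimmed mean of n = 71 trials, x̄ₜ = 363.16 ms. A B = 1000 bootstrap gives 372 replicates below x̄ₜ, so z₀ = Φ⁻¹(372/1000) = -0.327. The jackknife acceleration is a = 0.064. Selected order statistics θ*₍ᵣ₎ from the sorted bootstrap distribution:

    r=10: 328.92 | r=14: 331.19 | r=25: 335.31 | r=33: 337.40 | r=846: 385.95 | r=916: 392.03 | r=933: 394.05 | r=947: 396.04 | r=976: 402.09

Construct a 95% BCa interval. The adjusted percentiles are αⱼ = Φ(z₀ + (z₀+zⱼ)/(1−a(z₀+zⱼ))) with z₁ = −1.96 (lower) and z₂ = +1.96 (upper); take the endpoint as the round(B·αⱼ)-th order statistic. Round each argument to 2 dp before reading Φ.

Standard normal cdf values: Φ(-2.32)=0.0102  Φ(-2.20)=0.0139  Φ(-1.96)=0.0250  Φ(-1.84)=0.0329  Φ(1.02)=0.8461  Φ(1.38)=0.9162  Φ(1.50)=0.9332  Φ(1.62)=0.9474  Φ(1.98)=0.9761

(328.92, 394.05)

Lower: z₀ + z₁ = -0.327 + (-1.960) = -2.287; 1 − a(z₀+z₁) = 1 − (0.064)(-2.287) = 1.1464; argument = -0.327 + (-2.287)/1.1464 = -2.3220 → -2.32.
α₁ = Φ(-2.32) = 0.0102; rank = round(1000 × 0.0102) = 10; θ*₍10₎ = 328.92.
Upper: z₀ + z₂ = 1.633; 1 − a(z₀+z₂) = 0.8955; argument = 1.4966 → 1.50; α₂ = 0.9332; rank = 933; θ*₍933₎ = 394.05.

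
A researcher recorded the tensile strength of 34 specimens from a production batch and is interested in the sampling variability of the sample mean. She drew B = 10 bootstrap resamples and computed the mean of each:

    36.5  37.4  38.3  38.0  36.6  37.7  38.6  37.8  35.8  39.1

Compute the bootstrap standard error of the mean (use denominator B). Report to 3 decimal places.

Bootstrap SE is the standard deviation of the 10 replicate means.
Mean of replicates: (36.5 + 37.4 + 38.3 + 38.0 + 36.6 + 37.7 + 38.6 + 37.8 + 35.8 + 39.1) / 10 = 375.8000 / 10 = 37.5800
Sum of squared deviations: (−1.0800)² + (−0.1800)² + (+0.7200)² + (+0.4200)² + (−0.9800)² + (+0.1200)² + (+1.0200)² + (+0.2200)² + (−1.7800)² + (+1.5200)² = 9.4360
Variance = 9.4360 / 10 = 0.9436
SE* = √0.9436

SE* = 0.971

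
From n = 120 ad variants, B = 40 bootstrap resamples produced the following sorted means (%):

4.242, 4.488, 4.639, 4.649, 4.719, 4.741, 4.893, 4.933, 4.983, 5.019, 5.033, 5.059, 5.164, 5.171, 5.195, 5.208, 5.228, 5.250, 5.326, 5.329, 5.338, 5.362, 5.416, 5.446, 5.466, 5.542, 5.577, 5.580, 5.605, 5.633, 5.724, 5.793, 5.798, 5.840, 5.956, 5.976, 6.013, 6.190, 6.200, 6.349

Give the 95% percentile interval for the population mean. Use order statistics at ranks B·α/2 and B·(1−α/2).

α = 0.05; lower rank = 40 × 0.025 = 1; upper rank = 40 × 0.975 = 39.
The 1st smallest replicate is 4.242; the 39th is 6.200.

(4.242, 6.200)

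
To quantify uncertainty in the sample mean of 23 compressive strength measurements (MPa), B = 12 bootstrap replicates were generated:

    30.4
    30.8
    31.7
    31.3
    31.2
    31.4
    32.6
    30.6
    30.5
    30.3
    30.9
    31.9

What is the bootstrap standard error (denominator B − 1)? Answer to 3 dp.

SE* = 0.691

Bootstrap SE is the standard deviation of the 12 replicate means.
Mean of replicates: (30.4 + 30.8 + 31.7 + 31.3 + 31.2 + 31.4 + 32.6 + 30.6 + 30.5 + 30.3 + 30.9 + 31.9) / 12 = 373.6000 / 12 = 31.1333
Sum of squared deviations: (−0.7333)² + (−0.3333)² + (+0.5667)² + (+0.1667)² + (+0.0667)² + (+0.2667)² + (+1.4667)² + (−0.5333)² + (−0.6333)² + (−0.8333)² + (−0.2333)² + (+0.7667)² = 5.2467
Variance = 5.2467 / 11 = 0.4770
SE* = √0.4770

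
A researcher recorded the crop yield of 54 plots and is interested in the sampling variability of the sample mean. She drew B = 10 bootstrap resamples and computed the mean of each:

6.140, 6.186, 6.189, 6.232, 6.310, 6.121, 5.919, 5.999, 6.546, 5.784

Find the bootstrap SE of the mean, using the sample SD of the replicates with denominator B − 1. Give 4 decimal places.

SE* = 0.2115

Bootstrap SE is the standard deviation of the 10 replicate means.
Mean of replicates: (6.140 + 6.186 + 6.189 + 6.232 + 6.310 + 6.121 + 5.919 + 5.999 + 6.546 + 5.784) / 10 = 61.42600 / 10 = 6.14260
Sum of squared deviations: (−0.00260)² + (+0.04340)² + (+0.04640)² + (+0.08940)² + (+0.16740)² + (−0.02160)² + (−0.22360)² + (−0.14360)² + (+0.40340)² + (−0.35860)² = 0.40247
Variance = 0.40247 / 9 = 0.04472
SE* = √0.04472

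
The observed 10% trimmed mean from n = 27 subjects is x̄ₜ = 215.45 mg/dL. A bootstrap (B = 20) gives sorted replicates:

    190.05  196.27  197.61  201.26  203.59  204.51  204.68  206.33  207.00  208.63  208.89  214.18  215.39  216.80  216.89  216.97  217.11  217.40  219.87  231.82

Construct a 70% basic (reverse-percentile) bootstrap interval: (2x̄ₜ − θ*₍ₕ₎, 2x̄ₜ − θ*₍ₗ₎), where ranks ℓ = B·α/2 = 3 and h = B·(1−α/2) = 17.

(213.79, 233.29)

Percentile endpoints at ranks 3 and 17: θ*₍3₎ = 197.61, θ*₍17₎ = 217.11.
Basic interval reflects these around x̄ₜ:
  lower = 2 × 215.45 − 217.11 = 213.79
  upper = 2 × 215.45 − 197.61 = 233.29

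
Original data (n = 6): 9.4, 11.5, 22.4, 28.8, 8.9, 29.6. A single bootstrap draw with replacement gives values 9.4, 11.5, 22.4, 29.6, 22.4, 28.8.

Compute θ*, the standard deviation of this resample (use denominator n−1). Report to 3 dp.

θ* = 8.520

Mean = 20.6833; sum of squared deviations = 362.9283
s² = 362.9283 / 5 = 72.5857
s = √72.5857 = 8.520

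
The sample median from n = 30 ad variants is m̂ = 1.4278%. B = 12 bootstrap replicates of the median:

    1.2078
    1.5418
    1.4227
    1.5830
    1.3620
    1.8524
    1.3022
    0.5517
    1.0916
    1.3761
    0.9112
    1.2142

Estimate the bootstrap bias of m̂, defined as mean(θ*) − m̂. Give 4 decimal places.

mean(θ*) = (1.2078 + 1.5418 + 1.4227 + 1.5830 + 1.3620 + 1.8524 + 1.3022 + 0.5517 + 1.0916 + 1.3761 + 0.9112 + 1.2142) / 12 = 1.28473
bias = 1.28473 − 1.4278

bias = −0.1431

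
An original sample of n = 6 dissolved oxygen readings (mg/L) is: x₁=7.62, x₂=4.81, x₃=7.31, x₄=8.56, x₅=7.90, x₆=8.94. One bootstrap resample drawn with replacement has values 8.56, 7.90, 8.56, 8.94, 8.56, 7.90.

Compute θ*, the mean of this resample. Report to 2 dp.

Mean = (8.56 + 7.90 + 8.56 + 8.94 + 8.56 + 7.90) / 6 = 50.420 / 6 = 8.40

θ* = 8.40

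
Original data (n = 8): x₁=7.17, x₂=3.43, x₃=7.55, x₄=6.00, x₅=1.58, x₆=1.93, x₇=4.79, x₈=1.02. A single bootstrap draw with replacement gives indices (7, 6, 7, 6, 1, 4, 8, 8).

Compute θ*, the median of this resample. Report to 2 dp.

θ* = 3.36

Resample values: 4.79, 1.93, 4.79, 1.93, 7.17, 6.00, 1.02, 1.02.
Sorted: 1.02, 1.02, 1.93, 1.93, 4.79, 4.79, 6.00, 7.17
Median = average of the two middle values = 3.36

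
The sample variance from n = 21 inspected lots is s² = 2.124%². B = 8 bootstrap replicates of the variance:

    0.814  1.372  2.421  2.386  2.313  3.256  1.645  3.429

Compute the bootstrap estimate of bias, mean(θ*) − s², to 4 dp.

mean(θ*) = (0.814 + 1.372 + 2.421 + 2.386 + 2.313 + 3.256 + 1.645 + 3.429) / 8 = 2.20450
bias = 2.20450 − 2.124

bias = +0.0805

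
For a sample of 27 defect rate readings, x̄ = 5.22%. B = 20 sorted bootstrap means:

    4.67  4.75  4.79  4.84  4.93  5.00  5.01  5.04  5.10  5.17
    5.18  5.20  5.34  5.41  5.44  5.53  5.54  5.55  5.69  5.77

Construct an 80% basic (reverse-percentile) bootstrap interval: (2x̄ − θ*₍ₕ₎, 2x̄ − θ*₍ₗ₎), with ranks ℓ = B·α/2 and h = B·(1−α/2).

Percentile endpoints at ranks 2 and 18: θ*₍2₎ = 4.75, θ*₍18₎ = 5.55.
Basic interval reflects these around x̄:
  lower = 2 × 5.22 − 5.55 = 4.89
  upper = 2 × 5.22 − 4.75 = 5.69

(4.89, 5.69)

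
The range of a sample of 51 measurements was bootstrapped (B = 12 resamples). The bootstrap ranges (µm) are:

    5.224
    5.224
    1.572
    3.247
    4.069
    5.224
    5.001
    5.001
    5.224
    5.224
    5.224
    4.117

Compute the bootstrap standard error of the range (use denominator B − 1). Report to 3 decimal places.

SE* = 1.133

Bootstrap SE is the standard deviation of the 12 replicate ranges.
Mean of replicates: (5.224 + 5.224 + 1.572 + 3.247 + 4.069 + 5.224 + 5.001 + 5.001 + 5.224 + 5.224 + 5.224 + 4.117) / 12 = 54.3510 / 12 = 4.5293
Sum of squared deviations: (+0.6947)² + (+0.6947)² + (−2.9573)² + (−1.2823)² + (−0.4603)² + (+0.6947)² + (+0.4718)² + (+0.4718)² + (+0.6947)² + (+0.6947)² + (+0.6947)² + (−0.4123)² = 14.1124
Variance = 14.1124 / 11 = 1.2829
SE* = √1.2829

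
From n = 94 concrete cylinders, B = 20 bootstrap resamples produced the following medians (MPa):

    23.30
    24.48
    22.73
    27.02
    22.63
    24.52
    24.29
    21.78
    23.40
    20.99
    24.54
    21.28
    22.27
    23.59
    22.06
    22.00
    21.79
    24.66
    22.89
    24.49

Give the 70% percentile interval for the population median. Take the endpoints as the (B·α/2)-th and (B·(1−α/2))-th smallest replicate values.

(21.78, 24.52)

Sorted replicates: 20.99, 21.28, 21.78, 21.79, 22.00, 22.06, 22.27, 22.63, 22.73, 22.89, 23.30, 23.40, 23.59, 24.29, 24.48, 24.49, 24.52, 24.54, 24.66, 27.02
α = 0.30; lower rank = 20 × 0.150 = 3; upper rank = 20 × 0.850 = 17.
The 3rd smallest replicate is 21.78; the 17th is 24.52.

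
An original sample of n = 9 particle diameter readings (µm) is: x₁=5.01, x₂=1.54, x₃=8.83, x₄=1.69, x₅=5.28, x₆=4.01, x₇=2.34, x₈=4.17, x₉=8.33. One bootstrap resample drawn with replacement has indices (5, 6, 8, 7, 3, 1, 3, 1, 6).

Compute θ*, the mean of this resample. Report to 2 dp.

θ* = 5.28

Resample values: 5.28, 4.01, 4.17, 2.34, 8.83, 5.01, 8.83, 5.01, 4.01.
Mean = (5.28 + 4.01 + 4.17 + 2.34 + 8.83 + 5.01 + 8.83 + 5.01 + 4.01) / 9 = 47.490 / 9 = 5.28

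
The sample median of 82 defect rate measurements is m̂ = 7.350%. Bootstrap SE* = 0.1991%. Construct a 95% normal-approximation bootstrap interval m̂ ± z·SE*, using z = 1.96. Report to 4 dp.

(6.9598, 7.7402)

Margin = 1.96 × 0.1991 = 0.39024
Interval: 7.350 ± 0.39024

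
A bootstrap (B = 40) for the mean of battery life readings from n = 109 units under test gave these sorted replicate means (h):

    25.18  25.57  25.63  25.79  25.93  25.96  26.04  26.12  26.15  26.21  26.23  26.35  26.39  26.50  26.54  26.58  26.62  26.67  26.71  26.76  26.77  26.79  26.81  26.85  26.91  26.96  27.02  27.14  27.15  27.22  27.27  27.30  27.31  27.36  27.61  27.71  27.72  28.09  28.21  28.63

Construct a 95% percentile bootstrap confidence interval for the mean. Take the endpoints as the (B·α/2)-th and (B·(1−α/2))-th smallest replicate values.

(25.18, 28.21)

α = 0.05; lower rank = 40 × 0.025 = 1; upper rank = 40 × 0.975 = 39.
The 1st smallest replicate is 25.18; the 39th is 28.21.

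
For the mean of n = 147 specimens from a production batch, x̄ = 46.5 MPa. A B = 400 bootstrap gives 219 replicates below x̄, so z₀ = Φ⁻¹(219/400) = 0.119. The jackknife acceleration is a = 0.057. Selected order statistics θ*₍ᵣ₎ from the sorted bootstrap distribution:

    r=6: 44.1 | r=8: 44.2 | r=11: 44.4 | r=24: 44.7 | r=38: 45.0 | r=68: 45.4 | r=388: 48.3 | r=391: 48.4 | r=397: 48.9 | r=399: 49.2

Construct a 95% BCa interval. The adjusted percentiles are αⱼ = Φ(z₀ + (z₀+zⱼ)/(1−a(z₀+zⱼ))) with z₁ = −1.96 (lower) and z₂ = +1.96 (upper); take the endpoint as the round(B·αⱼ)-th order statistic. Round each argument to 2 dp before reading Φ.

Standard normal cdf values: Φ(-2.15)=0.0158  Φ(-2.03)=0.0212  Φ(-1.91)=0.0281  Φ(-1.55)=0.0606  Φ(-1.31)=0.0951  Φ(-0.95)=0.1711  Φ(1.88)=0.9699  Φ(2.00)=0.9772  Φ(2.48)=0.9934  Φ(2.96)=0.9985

Lower: z₀ + z₁ = 0.119 + (-1.960) = -1.841; 1 − a(z₀+z₁) = 1 − (0.057)(-1.841) = 1.1049; argument = 0.119 + (-1.841)/1.1049 = -1.5472 → -1.55.
α₁ = Φ(-1.55) = 0.0606; rank = round(400 × 0.0606) = 24; θ*₍24₎ = 44.7.
Upper: z₀ + z₂ = 2.079; 1 − a(z₀+z₂) = 0.8815; argument = 2.4775 → 2.48; α₂ = 0.9934; rank = 397; θ*₍397₎ = 48.9.

(44.7, 48.9)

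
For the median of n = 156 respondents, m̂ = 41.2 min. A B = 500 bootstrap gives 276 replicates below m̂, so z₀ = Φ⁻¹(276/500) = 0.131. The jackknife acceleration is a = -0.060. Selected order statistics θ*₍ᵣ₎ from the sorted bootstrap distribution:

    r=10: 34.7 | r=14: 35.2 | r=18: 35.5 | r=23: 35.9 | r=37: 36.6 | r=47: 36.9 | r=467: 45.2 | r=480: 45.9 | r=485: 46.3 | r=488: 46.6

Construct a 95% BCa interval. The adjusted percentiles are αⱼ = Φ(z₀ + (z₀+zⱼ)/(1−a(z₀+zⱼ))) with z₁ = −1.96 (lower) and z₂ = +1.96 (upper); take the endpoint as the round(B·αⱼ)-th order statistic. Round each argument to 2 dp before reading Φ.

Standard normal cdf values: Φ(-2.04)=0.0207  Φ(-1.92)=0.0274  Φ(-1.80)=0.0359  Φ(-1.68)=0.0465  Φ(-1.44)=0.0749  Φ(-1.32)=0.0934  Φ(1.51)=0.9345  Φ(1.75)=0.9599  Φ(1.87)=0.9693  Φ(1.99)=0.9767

(35.2, 46.6)

Lower: z₀ + z₁ = 0.131 + (-1.960) = -1.829; 1 − a(z₀+z₁) = 1 − (-0.060)(-1.829) = 0.8903; argument = 0.131 + (-1.829)/0.8903 = -1.9235 → -1.92.
α₁ = Φ(-1.92) = 0.0274; rank = round(500 × 0.0274) = 14; θ*₍14₎ = 35.2.
Upper: z₀ + z₂ = 2.091; 1 − a(z₀+z₂) = 1.1255; argument = 1.9889 → 1.99; α₂ = 0.9767; rank = 488; θ*₍488₎ = 46.6.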